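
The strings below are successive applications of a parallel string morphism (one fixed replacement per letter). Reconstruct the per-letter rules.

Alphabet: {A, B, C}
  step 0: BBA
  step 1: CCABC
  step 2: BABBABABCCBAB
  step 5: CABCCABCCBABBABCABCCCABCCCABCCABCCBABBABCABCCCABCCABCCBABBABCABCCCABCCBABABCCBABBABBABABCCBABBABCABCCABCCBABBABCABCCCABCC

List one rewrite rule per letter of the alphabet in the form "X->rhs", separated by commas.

A->ABC, B->C, C->BAB

  step 1 ⇒ step 2: CCABC ⇒ BAB·BAB·ABC·C·BAB
    A ↦ ABC
    B ↦ C
    C ↦ BAB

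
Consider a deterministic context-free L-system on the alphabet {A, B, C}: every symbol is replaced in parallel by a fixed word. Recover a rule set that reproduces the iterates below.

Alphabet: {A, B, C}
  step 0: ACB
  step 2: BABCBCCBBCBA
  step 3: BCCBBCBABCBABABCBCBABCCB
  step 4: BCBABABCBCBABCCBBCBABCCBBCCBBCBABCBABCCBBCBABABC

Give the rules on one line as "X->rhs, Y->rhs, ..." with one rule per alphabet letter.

A->CB, B->BC, C->BA

  step 3 ⇒ step 4: BCCBBCBABCBABABCBCBABCCB ⇒ BC·BA·BA·BC·BC·BA·BC·CB·BC·BA·BC·CB·BC·CB·BC·BA·BC·BA·BC·CB·BC·BA·BA·BC
    A ↦ CB
    B ↦ BC
    C ↦ BA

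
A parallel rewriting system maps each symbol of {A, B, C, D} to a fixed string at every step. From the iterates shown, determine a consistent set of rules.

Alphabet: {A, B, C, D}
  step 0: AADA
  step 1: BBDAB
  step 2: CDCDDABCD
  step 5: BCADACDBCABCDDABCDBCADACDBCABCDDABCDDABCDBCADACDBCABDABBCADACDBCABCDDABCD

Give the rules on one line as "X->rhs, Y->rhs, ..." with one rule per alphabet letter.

  step 1 ⇒ step 2: BBDAB ⇒ CD·CD·DA·B·CD
    A ↦ B
    B ↦ CD
    D ↦ DA
    C ↦ BCA  (constrained at step 2)

A->B, B->CD, C->BCA, D->DA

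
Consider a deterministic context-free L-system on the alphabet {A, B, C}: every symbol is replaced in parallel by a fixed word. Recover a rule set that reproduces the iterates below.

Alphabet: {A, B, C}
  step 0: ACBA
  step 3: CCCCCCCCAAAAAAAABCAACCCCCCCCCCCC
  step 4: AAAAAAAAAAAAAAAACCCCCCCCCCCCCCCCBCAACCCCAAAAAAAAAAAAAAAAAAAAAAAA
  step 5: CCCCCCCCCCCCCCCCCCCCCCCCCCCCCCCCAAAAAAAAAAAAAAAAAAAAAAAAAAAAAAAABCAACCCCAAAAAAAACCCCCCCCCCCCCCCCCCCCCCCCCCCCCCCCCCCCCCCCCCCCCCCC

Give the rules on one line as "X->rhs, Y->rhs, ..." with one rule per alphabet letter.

  step 4 ⇒ step 5: AAAAAAAAAAAAAAAACCCCCCCCCCCCCCCCBCAACCCCAAAAAAAAAAAAAAAAAAAAAAAA ⇒ CC·CC·CC·CC·CC·CC·CC·CC·CC·CC·CC·CC·CC·CC·CC·CC·AA·AA·AA·AA·AA·AA·AA·AA·AA·AA·AA·AA·AA·AA·AA·AA·BC·AA·CC·CC·AA·AA·AA·AA·CC·CC·CC·CC·CC·CC·CC·CC·CC·CC·CC·CC·CC·CC·CC·CC·CC·CC·CC·CC·CC·CC·CC·CC
    A ↦ CC
    B ↦ BC
    C ↦ AA

A->CC, B->BC, C->AA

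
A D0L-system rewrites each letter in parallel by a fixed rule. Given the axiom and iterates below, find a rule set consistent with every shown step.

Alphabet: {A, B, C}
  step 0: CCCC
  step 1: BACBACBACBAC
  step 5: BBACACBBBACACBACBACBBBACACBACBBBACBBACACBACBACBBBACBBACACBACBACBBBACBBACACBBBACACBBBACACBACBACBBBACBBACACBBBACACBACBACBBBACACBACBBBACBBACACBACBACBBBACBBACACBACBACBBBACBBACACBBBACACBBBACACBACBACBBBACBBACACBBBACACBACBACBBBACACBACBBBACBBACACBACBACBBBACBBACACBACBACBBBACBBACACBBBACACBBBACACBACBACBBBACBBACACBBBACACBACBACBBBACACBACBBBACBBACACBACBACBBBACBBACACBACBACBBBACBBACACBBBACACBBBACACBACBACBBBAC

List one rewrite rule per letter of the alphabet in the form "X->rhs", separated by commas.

A->B, B->ACB, C->BAC

  step 0 ⇒ step 1: CCCC ⇒ BAC·BAC·BAC·BAC
    C ↦ BAC
    A ↦ B  (constrained at step 1)
    B ↦ ACB  (constrained at step 1)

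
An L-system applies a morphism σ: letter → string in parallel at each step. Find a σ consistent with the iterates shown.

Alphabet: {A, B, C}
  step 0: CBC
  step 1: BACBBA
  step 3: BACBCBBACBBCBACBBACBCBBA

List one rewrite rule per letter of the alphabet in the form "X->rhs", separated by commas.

  step 0 ⇒ step 1: CBC ⇒ BA·CB·BA
    B ↦ CB
    C ↦ BA
    A ↦ BC  (constrained at step 1)

A->BC, B->CB, C->BA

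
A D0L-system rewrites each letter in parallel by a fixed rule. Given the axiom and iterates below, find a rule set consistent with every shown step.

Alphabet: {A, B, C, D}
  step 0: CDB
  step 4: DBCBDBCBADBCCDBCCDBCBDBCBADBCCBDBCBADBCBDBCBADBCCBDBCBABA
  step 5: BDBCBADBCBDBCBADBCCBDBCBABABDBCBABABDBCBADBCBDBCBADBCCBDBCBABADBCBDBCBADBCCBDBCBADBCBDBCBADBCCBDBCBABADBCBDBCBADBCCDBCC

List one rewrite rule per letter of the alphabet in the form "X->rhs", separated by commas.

  step 4 ⇒ step 5: DBCBDBCBADBCCDBCCDBCBDBCBADBCCBDBCBADBCBDBCBADBCCBDBCBABA ⇒ B·DBC·BA·DBC·B·DBC·BA·DBC·C·B·DBC·BA·BA·B·DBC·BA·BA·B·DBC·BA·DBC·B·DBC·BA·DBC·C·B·DBC·BA·BA·DBC·B·DBC·BA·DBC·C·B·DBC·BA·DBC·B·DBC·BA·DBC·C·B·DBC·BA·BA·DBC·B·DBC·BA·DBC·C·DBC·C
    A ↦ C
    B ↦ DBC
    C ↦ BA
    D ↦ B

A->C, B->DBC, C->BA, D->B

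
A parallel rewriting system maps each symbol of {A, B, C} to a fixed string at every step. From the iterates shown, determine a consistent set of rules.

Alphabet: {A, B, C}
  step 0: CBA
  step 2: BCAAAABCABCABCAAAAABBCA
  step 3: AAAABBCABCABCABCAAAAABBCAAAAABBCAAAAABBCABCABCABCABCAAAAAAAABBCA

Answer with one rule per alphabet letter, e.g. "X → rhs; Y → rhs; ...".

  step 2 ⇒ step 3: BCAAAABCABCABCAAAAABBCA ⇒ AAA·AB·BCA·BCA·BCA·BCA·AAA·AB·BCA·AAA·AB·BCA·AAA·AB·BCA·BCA·BCA·BCA·BCA·AAA·AAA·AB·BCA
    A ↦ BCA
    B ↦ AAA
    C ↦ AB

A->BCA, B->AAA, C->AB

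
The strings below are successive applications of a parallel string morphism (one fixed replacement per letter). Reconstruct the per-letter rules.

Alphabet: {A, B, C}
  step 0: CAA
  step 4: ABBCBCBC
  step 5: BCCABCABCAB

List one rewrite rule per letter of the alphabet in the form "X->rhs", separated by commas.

A->B, B->C, C->AB

  step 4 ⇒ step 5: ABBCBCBC ⇒ B·C·C·AB·C·AB·C·AB
    A ↦ B
    B ↦ C
    C ↦ AB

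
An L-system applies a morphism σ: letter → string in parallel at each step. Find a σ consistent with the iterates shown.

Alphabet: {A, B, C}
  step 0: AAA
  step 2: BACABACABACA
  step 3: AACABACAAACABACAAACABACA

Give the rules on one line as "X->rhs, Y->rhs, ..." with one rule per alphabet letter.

A->CA, B->AA, C->BA

  step 2 ⇒ step 3: BACABACABACA ⇒ AA·CA·BA·CA·AA·CA·BA·CA·AA·CA·BA·CA
    A ↦ CA
    B ↦ AA
    C ↦ BA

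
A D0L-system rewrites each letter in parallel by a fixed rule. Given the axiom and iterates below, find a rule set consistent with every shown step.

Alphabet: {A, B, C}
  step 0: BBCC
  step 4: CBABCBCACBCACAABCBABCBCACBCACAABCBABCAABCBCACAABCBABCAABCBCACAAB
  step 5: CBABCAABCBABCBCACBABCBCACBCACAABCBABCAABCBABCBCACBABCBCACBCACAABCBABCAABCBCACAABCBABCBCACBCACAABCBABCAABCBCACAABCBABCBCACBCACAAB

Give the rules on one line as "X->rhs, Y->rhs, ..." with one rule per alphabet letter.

A->CA, B->AB, C->CB

  step 4 ⇒ step 5: CBABCBCACBCACAABCBABCBCACBCACAABCBABCAABCBCACAABCBABCAABCBCACAAB ⇒ CB·AB·CA·AB·CB·AB·CB·CA·CB·AB·CB·CA·CB·CA·CA·AB·CB·AB·CA·AB·CB·AB·CB·CA·CB·AB·CB·CA·CB·CA·CA·AB·CB·AB·CA·AB·CB·CA·CA·AB·CB·AB·CB·CA·CB·CA·CA·AB·CB·AB·CA·AB·CB·CA·CA·AB·CB·AB·CB·CA·CB·CA·CA·AB
    A ↦ CA
    B ↦ AB
    C ↦ CB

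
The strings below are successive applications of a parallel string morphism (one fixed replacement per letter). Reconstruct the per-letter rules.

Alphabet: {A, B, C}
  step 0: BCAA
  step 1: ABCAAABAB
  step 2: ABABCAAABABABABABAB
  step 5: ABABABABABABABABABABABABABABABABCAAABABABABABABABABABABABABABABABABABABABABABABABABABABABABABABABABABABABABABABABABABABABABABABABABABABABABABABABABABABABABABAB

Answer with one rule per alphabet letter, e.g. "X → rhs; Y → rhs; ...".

  step 1 ⇒ step 2: ABCAAABAB ⇒ AB·AB·CAA·AB·AB·AB·AB·AB·AB
    A ↦ AB
    B ↦ AB
    C ↦ CAA

A->AB, B->AB, C->CAA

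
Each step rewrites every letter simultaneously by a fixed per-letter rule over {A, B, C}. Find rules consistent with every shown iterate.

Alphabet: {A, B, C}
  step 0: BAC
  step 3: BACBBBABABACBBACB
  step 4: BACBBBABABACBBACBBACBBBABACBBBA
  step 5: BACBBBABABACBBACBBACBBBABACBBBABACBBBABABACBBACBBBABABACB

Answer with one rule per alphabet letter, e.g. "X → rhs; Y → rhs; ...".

  step 4 ⇒ step 5: BACBBBABABACBBACBBACBBBABACBBBA ⇒ BA·CB·B·BA·BA·BA·CB·BA·CB·BA·CB·B·BA·BA·CB·B·BA·BA·CB·B·BA·BA·BA·CB·BA·CB·B·BA·BA·BA·CB
    A ↦ CB
    B ↦ BA
    C ↦ B

A->CB, B->BA, C->B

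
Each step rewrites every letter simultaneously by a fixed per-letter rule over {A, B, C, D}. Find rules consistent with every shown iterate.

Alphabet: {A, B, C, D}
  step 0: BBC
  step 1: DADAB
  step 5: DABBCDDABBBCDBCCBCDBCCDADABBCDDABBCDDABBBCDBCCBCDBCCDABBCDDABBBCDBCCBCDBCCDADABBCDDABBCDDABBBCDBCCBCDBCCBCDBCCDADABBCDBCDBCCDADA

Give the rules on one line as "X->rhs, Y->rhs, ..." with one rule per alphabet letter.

  step 0 ⇒ step 1: BBC ⇒ DA·DA·B
    B ↦ DA
    C ↦ B
    A ↦ BCC  (constrained at step 1)
    D ↦ BCD  (constrained at step 1)

A->BCC, B->DA, C->B, D->BCD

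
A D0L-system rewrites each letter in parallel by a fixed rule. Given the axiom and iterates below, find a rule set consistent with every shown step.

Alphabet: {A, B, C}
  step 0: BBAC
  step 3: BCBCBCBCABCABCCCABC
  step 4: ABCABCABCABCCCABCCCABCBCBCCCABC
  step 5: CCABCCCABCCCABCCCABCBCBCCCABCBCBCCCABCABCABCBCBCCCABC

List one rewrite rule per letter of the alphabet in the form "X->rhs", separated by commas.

A->CC, B->A, C->BC

  step 4 ⇒ step 5: ABCABCABCABCCCABCCCABCBCBCCCABC ⇒ CC·A·BC·CC·A·BC·CC·A·BC·CC·A·BC·BC·BC·CC·A·BC·BC·BC·CC·A·BC·A·BC·A·BC·BC·BC·CC·A·BC
    A ↦ CC
    B ↦ A
    C ↦ BC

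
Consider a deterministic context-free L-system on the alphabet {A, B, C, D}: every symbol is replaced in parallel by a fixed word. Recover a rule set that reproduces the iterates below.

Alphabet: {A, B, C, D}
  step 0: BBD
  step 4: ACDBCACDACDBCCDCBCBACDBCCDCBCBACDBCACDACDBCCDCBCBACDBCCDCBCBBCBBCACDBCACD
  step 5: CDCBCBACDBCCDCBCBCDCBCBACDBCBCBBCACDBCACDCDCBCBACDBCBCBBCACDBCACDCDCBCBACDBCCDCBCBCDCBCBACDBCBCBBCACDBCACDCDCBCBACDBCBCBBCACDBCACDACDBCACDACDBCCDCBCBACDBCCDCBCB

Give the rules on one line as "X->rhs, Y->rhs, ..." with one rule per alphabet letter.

A->CDC, B->ACD, C->BC, D->B

  step 4 ⇒ step 5: ACDBCACDACDBCCDCBCBACDBCCDCBCBACDBCACDACDBCCDCBCBACDBCCDCBCBBCBBCACDBCACD ⇒ CDC·BC·B·ACD·BC·CDC·BC·B·CDC·BC·B·ACD·BC·BC·B·BC·ACD·BC·ACD·CDC·BC·B·ACD·BC·BC·B·BC·ACD·BC·ACD·CDC·BC·B·ACD·BC·CDC·BC·B·CDC·BC·B·ACD·BC·BC·B·BC·ACD·BC·ACD·CDC·BC·B·ACD·BC·BC·B·BC·ACD·BC·ACD·ACD·BC·ACD·ACD·BC·CDC·BC·B·ACD·BC·CDC·BC·B
    A ↦ CDC
    B ↦ ACD
    C ↦ BC
    D ↦ B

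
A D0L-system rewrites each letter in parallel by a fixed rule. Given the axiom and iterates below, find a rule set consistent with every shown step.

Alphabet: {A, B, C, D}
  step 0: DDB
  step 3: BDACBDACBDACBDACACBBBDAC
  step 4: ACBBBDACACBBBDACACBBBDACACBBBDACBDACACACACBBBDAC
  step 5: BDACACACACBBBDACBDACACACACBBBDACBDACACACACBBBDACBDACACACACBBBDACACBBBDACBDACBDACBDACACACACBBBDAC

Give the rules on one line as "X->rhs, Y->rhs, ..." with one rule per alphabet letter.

A->BD, B->AC, C->AC, D->BB

  step 4 ⇒ step 5: ACBBBDACACBBBDACACBBBDACACBBBDACBDACACACACBBBDAC ⇒ BD·AC·AC·AC·AC·BB·BD·AC·BD·AC·AC·AC·AC·BB·BD·AC·BD·AC·AC·AC·AC·BB·BD·AC·BD·AC·AC·AC·AC·BB·BD·AC·AC·BB·BD·AC·BD·AC·BD·AC·BD·AC·AC·AC·AC·BB·BD·AC
    A ↦ BD
    B ↦ AC
    C ↦ AC
    D ↦ BB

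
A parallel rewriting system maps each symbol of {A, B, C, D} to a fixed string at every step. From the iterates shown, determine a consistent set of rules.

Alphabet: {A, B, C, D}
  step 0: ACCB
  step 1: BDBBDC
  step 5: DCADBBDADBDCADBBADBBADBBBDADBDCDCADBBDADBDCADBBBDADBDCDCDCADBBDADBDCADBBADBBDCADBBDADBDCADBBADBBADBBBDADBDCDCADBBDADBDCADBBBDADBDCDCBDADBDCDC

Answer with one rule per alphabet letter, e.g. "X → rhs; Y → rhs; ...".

  step 0 ⇒ step 1: ACCB ⇒ BD·B·B·DC
    A ↦ BD
    B ↦ DC
    C ↦ B
    D ↦ ADB  (constrained at step 1)

A->BD, B->DC, C->B, D->ADB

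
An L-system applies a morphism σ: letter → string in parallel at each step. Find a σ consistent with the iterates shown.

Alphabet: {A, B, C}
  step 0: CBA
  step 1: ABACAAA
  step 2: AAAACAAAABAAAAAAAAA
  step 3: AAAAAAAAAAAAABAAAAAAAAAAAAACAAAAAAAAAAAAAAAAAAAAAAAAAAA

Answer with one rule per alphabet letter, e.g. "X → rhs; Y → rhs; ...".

  step 2 ⇒ step 3: AAAACAAAABAAAAAAAAA ⇒ AAA·AAA·AAA·AAA·AB·AAA·AAA·AAA·AAA·AC·AAA·AAA·AAA·AAA·AAA·AAA·AAA·AAA·AAA
    A ↦ AAA
    B ↦ AC
    C ↦ AB

A->AAA, B->AC, C->AB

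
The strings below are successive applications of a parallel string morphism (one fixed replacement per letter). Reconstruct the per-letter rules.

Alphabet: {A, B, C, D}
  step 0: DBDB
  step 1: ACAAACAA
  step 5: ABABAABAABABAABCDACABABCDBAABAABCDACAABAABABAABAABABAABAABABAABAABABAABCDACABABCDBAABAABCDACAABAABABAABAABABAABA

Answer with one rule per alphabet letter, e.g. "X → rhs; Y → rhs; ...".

  step 0 ⇒ step 1: DBDB ⇒ ACA·A·ACA·A
    B ↦ A
    D ↦ ACA
    A ↦ BA  (constrained at step 1)
    C ↦ BCD  (constrained at step 1)

A->BA, B->A, C->BCD, D->ACA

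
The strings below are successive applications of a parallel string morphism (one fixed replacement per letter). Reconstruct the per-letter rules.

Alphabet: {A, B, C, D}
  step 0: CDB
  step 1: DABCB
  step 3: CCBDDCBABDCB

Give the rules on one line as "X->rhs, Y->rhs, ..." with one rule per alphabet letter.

A->C, B->CB, C->D, D->AB

  step 0 ⇒ step 1: CDB ⇒ D·AB·CB
    B ↦ CB
    C ↦ D
    D ↦ AB
    A ↦ C  (constrained at step 1)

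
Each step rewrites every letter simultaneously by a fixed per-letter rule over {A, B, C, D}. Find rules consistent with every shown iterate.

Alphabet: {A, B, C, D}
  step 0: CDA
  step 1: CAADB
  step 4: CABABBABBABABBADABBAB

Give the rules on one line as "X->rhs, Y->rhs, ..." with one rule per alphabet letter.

  step 0 ⇒ step 1: CDA ⇒ CA·AD·B
    A ↦ B
    C ↦ CA
    D ↦ AD
    B ↦ AB  (constrained at step 1)

A->B, B->AB, C->CA, D->AD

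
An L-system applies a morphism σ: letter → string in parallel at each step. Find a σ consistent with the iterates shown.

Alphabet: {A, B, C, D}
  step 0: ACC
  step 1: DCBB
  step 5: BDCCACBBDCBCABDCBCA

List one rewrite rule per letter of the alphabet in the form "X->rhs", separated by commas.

A->DC, B->CA, C->B, D->C

  step 0 ⇒ step 1: ACC ⇒ DC·B·B
    A ↦ DC
    C ↦ B
    B ↦ CA  (constrained at step 1)
    D ↦ C  (constrained at step 1)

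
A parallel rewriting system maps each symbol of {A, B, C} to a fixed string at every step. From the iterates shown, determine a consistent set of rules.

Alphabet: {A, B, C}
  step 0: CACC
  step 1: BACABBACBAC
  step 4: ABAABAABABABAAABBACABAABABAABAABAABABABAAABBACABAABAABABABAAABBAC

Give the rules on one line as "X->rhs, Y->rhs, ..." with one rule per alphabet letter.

  step 0 ⇒ step 1: CACC ⇒ BAC·AB·BAC·BAC
    A ↦ AB
    C ↦ BAC
    B ↦ A  (constrained at step 1)

A->AB, B->A, C->BAC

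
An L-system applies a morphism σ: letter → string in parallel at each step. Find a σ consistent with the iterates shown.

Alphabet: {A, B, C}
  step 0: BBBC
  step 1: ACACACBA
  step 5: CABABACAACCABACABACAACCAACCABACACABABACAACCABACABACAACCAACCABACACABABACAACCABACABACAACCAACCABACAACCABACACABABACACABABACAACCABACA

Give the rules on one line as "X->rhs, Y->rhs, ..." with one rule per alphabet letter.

  step 0 ⇒ step 1: BBBC ⇒ AC·AC·AC·BA
    B ↦ AC
    C ↦ BA
    A ↦ CA  (constrained at step 1)

A->CA, B->AC, C->BA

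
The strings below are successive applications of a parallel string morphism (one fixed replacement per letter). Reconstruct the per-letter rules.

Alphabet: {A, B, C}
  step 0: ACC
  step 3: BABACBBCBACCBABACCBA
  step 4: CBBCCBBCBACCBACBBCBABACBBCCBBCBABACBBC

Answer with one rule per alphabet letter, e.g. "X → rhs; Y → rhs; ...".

A->BBC, B->C, C->BA

  step 3 ⇒ step 4: BABACBBCBACCBABACCBA ⇒ C·BBC·C·BBC·BA·C·C·BA·C·BBC·BA·BA·C·BBC·C·BBC·BA·BA·C·BBC
    A ↦ BBC
    B ↦ C
    C ↦ BA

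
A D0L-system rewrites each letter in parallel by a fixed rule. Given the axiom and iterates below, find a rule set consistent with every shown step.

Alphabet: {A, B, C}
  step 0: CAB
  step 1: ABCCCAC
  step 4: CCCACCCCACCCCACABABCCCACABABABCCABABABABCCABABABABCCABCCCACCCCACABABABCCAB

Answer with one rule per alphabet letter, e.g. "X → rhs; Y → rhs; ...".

  step 0 ⇒ step 1: CAB ⇒ AB·CC·CAC
    A ↦ CC
    B ↦ CAC
    C ↦ AB

A->CC, B->CAC, C->AB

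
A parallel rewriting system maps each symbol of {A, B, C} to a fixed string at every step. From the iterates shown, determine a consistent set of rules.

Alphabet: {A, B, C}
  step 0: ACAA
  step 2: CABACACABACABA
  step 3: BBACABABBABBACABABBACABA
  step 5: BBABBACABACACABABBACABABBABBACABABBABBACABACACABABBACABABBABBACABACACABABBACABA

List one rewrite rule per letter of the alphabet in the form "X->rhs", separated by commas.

A->BA, B->CA, C->B

  step 2 ⇒ step 3: CABACACABACABA ⇒ B·BA·CA·BA·B·BA·B·BA·CA·BA·B·BA·CA·BA
    A ↦ BA
    B ↦ CA
    C ↦ B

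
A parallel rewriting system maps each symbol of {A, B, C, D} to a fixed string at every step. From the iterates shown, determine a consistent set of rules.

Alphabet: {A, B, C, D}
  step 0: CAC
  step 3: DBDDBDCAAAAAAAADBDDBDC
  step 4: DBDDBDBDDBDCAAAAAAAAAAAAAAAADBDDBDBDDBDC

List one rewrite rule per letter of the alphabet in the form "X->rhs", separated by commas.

  step 3 ⇒ step 4: DBDDBDCAAAAAAAADBDDBDC ⇒ DB·D·DB·DB·D·DB·DC·AA·AA·AA·AA·AA·AA·AA·AA·DB·D·DB·DB·D·DB·DC
    A ↦ AA
    B ↦ D
    C ↦ DC
    D ↦ DB

A->AA, B->D, C->DC, D->DB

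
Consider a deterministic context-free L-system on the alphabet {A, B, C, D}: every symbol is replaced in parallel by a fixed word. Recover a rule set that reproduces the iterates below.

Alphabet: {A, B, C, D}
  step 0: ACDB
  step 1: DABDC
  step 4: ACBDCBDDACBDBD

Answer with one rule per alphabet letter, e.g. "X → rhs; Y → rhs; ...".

A->D, B->C, C->A, D->BD

  step 0 ⇒ step 1: ACDB ⇒ D·A·BD·C
    A ↦ D
    B ↦ C
    C ↦ A
    D ↦ BD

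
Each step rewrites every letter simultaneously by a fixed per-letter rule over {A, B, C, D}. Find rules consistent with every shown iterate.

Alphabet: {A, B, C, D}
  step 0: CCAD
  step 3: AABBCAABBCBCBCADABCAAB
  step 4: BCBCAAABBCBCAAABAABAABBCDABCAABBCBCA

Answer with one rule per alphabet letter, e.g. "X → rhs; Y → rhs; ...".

  step 3 ⇒ step 4: AABBCAABBCBCBCADABCAAB ⇒ BC·BC·A·A·AB·BC·BC·A·A·AB·A·AB·A·AB·BC·DA·BC·A·AB·BC·BC·A
    A ↦ BC
    B ↦ A
    C ↦ AB
    D ↦ DA

A->BC, B->A, C->AB, D->DA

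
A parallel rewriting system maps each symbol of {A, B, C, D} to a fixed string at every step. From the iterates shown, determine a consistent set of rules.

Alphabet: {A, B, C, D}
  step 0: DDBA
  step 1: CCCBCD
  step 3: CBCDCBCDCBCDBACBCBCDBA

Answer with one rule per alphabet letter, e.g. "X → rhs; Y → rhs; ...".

  step 0 ⇒ step 1: DDBA ⇒ C·C·CB·CD
    A ↦ CD
    B ↦ CB
    D ↦ C
    C ↦ BA  (constrained at step 1)

A->CD, B->CB, C->BA, D->C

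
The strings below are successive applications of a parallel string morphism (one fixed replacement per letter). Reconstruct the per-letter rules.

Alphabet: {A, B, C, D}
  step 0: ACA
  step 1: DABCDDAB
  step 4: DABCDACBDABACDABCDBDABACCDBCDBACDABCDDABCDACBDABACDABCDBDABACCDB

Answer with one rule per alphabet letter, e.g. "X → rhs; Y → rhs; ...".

A->DAB, B->AC, C->CD, D->B

  step 0 ⇒ step 1: ACA ⇒ DAB·CD·DAB
    A ↦ DAB
    C ↦ CD
    B ↦ AC  (constrained at step 1)
    D ↦ B  (constrained at step 1)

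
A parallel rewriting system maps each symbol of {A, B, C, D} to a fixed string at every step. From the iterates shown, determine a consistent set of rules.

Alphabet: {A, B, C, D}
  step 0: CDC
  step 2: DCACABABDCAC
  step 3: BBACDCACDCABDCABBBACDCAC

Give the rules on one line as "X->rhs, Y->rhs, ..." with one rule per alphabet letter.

A->DC, B->AB, C->AC, D->BB

  step 2 ⇒ step 3: DCACABABDCAC ⇒ BB·AC·DC·AC·DC·AB·DC·AB·BB·AC·DC·AC
    A ↦ DC
    B ↦ AB
    C ↦ AC
    D ↦ BB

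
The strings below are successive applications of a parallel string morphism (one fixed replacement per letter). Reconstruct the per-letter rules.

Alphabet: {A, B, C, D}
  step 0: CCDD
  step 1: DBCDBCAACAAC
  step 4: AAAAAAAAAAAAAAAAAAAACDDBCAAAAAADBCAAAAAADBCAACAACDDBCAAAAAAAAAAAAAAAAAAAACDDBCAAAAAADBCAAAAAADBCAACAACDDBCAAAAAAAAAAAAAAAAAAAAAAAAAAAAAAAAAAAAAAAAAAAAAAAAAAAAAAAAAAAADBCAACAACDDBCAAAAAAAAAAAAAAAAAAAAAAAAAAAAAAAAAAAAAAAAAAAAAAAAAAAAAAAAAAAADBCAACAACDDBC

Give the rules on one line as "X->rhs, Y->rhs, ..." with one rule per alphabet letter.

  step 0 ⇒ step 1: CCDD ⇒ DBC·DBC·AAC·AAC
    C ↦ DBC
    D ↦ AAC
    A ↦ AAA  (constrained at step 1)
    B ↦ D  (constrained at step 1)

A->AAA, B->D, C->DBC, D->AAC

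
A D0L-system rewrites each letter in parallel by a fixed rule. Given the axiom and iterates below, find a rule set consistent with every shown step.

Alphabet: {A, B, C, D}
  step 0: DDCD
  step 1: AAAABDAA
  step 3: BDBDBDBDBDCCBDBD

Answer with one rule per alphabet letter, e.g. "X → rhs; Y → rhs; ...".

A->C, B->C, C->BD, D->AA

  step 0 ⇒ step 1: DDCD ⇒ AA·AA·BD·AA
    C ↦ BD
    D ↦ AA
    A ↦ C  (constrained at step 1)
    B ↦ C  (constrained at step 1)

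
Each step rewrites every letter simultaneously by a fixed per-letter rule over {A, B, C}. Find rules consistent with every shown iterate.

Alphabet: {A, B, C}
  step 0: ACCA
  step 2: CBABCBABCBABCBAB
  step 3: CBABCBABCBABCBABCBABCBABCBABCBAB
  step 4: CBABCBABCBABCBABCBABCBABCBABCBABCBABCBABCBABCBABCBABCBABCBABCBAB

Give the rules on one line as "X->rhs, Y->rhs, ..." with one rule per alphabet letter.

A->CB, B->AB, C->CB

  step 3 ⇒ step 4: CBABCBABCBABCBABCBABCBABCBABCBAB ⇒ CB·AB·CB·AB·CB·AB·CB·AB·CB·AB·CB·AB·CB·AB·CB·AB·CB·AB·CB·AB·CB·AB·CB·AB·CB·AB·CB·AB·CB·AB·CB·AB
    A ↦ CB
    B ↦ AB
    C ↦ CB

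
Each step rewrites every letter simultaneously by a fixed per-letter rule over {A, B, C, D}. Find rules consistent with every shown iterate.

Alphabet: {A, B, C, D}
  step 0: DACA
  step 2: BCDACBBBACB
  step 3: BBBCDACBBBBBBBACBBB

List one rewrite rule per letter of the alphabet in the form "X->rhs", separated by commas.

A->AC, B->BB, C->B, D->CD

  step 2 ⇒ step 3: BCDACBBBACB ⇒ BB·B·CD·AC·B·BB·BB·BB·AC·B·BB
    A ↦ AC
    B ↦ BB
    C ↦ B
    D ↦ CD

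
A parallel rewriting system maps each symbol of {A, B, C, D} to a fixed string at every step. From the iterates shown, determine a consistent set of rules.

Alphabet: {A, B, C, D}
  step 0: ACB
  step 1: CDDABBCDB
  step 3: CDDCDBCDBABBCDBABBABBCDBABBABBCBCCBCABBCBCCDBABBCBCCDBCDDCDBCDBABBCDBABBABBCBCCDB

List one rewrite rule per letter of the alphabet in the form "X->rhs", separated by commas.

A->CDD, B->CDB, C->ABB, D->CBC

  step 0 ⇒ step 1: ACB ⇒ CDD·ABB·CDB
    A ↦ CDD
    B ↦ CDB
    C ↦ ABB
    D ↦ CBC  (constrained at step 1)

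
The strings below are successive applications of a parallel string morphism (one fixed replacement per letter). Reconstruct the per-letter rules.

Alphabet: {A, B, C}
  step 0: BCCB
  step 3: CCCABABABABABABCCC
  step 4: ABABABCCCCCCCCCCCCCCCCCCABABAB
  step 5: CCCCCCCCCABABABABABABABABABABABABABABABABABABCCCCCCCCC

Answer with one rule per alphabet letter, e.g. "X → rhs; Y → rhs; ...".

A->CC, B->C, C->AB

  step 4 ⇒ step 5: ABABABCCCCCCCCCCCCCCCCCCABABAB ⇒ CC·C·CC·C·CC·C·AB·AB·AB·AB·AB·AB·AB·AB·AB·AB·AB·AB·AB·AB·AB·AB·AB·AB·CC·C·CC·C·CC·C
    A ↦ CC
    B ↦ C
    C ↦ AB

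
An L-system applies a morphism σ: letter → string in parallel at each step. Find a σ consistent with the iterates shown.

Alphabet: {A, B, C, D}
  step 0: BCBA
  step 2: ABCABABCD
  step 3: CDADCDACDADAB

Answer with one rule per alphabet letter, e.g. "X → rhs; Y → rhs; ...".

  step 2 ⇒ step 3: ABCABABCD ⇒ C·DA·D·C·DA·C·DA·D·AB
    A ↦ C
    B ↦ DA
    C ↦ D
    D ↦ AB

A->C, B->DA, C->D, D->AB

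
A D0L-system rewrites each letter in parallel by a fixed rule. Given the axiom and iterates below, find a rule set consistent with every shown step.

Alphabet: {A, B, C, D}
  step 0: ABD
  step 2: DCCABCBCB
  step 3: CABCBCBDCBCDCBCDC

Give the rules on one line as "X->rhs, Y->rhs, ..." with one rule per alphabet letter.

A->B, B->DC, C->BC, D->CA

  step 2 ⇒ step 3: DCCABCBCB ⇒ CA·BC·BC·B·DC·BC·DC·BC·DC
    A ↦ B
    B ↦ DC
    C ↦ BC
    D ↦ CA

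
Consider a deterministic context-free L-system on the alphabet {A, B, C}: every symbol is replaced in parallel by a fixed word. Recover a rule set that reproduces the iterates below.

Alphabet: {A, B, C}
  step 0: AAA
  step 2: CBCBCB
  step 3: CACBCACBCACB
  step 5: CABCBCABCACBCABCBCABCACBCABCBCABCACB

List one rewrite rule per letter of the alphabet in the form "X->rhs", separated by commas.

A->B, B->CB, C->CA

  step 2 ⇒ step 3: CBCBCB ⇒ CA·CB·CA·CB·CA·CB
    B ↦ CB
    C ↦ CA
    A ↦ B  (constrained at step 0)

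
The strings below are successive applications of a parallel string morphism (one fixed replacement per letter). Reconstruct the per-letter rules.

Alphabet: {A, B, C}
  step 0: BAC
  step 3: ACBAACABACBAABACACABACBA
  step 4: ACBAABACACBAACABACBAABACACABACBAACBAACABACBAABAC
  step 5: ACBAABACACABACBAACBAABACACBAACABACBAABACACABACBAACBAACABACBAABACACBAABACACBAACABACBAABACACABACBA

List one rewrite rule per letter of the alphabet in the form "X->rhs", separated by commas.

A->AC, B->AB, C->BA

  step 4 ⇒ step 5: ACBAABACACBAACABACBAABACACABACBAACBAACABACBAABAC ⇒ AC·BA·AB·AC·AC·AB·AC·BA·AC·BA·AB·AC·AC·BA·AC·AB·AC·BA·AB·AC·AC·AB·AC·BA·AC·BA·AC·AB·AC·BA·AB·AC·AC·BA·AB·AC·AC·BA·AC·AB·AC·BA·AB·AC·AC·AB·AC·BA
    A ↦ AC
    B ↦ AB
    C ↦ BA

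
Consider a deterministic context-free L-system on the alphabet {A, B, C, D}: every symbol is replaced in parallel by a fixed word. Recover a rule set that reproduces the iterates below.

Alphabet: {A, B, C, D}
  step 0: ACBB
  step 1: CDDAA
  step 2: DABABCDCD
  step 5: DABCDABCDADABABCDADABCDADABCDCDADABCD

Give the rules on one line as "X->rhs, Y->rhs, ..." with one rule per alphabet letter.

  step 1 ⇒ step 2: CDDAA ⇒ D·AB·AB·CD·CD
    A ↦ CD
    C ↦ D
    D ↦ AB
  step 0 ⇒ step 1: ACBB ⇒ CD·D·A·A
    B ↦ A

A->CD, B->A, C->D, D->AB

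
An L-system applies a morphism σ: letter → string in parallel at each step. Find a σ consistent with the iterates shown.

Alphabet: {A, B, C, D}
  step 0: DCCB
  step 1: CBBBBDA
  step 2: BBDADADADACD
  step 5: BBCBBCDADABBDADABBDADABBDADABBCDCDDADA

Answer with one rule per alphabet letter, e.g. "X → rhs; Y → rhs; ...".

  step 1 ⇒ step 2: CBBBBDA ⇒ BB·DA·DA·DA·DA·C·D
    A ↦ D
    B ↦ DA
    C ↦ BB
    D ↦ C

A->D, B->DA, C->BB, D->C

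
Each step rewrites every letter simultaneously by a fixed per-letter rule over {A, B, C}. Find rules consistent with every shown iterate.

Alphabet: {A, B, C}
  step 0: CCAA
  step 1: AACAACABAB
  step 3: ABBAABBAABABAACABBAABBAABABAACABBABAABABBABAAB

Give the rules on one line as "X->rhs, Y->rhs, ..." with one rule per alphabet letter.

A->AB, B->BA, C->AAC

  step 0 ⇒ step 1: CCAA ⇒ AAC·AAC·AB·AB
    A ↦ AB
    C ↦ AAC
    B ↦ BA  (constrained at step 1)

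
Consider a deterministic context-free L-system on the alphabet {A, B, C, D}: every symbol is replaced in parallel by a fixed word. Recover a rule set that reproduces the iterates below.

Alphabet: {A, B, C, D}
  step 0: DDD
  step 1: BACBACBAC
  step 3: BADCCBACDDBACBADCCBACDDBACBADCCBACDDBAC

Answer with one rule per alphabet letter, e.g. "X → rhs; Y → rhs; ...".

A->CC, B->BAD, C->D, D->BAC

  step 0 ⇒ step 1: DDD ⇒ BAC·BAC·BAC
    D ↦ BAC
    A ↦ CC  (constrained at step 1)
    B ↦ BAD  (constrained at step 1)
    C ↦ D  (constrained at step 1)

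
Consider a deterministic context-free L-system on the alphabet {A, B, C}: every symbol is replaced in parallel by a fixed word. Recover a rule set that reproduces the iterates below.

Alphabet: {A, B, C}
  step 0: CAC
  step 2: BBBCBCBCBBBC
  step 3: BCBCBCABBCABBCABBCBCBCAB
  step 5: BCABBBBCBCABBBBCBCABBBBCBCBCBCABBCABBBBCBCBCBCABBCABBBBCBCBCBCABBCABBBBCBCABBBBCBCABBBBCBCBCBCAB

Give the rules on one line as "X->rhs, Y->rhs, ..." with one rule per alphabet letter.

A->BB, B->BC, C->AB

  step 2 ⇒ step 3: BBBCBCBCBBBC ⇒ BC·BC·BC·AB·BC·AB·BC·AB·BC·BC·BC·AB
    B ↦ BC
    C ↦ AB
    A ↦ BB  (constrained at step 0)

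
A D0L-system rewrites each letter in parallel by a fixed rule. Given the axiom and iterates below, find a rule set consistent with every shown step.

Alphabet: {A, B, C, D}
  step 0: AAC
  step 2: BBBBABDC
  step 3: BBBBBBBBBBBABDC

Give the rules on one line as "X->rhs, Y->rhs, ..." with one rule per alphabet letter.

A->B, B->BB, C->DC, D->AB

  step 2 ⇒ step 3: BBBBABDC ⇒ BB·BB·BB·BB·B·BB·AB·DC
    A ↦ B
    B ↦ BB
    C ↦ DC
    D ↦ AB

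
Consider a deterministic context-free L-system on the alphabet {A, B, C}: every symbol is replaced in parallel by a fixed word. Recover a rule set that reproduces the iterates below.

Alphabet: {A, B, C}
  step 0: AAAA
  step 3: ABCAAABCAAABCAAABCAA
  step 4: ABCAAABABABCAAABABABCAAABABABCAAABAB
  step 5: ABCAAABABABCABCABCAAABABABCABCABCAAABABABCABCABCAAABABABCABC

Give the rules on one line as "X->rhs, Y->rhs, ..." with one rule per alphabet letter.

A->AB, B->C, C->AA

  step 4 ⇒ step 5: ABCAAABABABCAAABABABCAAABABABCAAABAB ⇒ AB·C·AA·AB·AB·AB·C·AB·C·AB·C·AA·AB·AB·AB·C·AB·C·AB·C·AA·AB·AB·AB·C·AB·C·AB·C·AA·AB·AB·AB·C·AB·C
    A ↦ AB
    B ↦ C
    C ↦ AA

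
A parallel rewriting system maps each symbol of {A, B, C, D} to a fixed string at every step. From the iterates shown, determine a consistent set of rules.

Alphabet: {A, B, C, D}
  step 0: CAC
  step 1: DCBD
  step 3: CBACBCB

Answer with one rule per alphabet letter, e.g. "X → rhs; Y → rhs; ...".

  step 0 ⇒ step 1: CAC ⇒ D·CB·D
    A ↦ CB
    C ↦ D
    B ↦ A  (constrained at step 1)
    D ↦ A  (constrained at step 1)

A->CB, B->A, C->D, D->A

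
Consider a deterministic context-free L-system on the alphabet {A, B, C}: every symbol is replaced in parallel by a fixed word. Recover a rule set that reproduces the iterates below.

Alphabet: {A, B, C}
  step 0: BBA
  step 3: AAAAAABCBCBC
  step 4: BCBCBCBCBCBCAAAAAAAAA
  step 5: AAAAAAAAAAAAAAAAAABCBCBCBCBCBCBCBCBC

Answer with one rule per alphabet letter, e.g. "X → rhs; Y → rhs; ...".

A->BC, B->A, C->AA

  step 4 ⇒ step 5: BCBCBCBCBCBCAAAAAAAAA ⇒ A·AA·A·AA·A·AA·A·AA·A·AA·A·AA·BC·BC·BC·BC·BC·BC·BC·BC·BC
    A ↦ BC
    B ↦ A
    C ↦ AA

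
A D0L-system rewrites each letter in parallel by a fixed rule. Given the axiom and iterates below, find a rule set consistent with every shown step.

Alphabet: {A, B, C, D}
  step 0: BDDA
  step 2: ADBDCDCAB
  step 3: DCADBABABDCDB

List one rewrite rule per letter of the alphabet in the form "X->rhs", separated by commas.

  step 2 ⇒ step 3: ADBDCDCAB ⇒ DC·A·DB·A·B·A·B·DC·DB
    A ↦ DC
    B ↦ DB
    C ↦ B
    D ↦ A

A->DC, B->DB, C->B, D->A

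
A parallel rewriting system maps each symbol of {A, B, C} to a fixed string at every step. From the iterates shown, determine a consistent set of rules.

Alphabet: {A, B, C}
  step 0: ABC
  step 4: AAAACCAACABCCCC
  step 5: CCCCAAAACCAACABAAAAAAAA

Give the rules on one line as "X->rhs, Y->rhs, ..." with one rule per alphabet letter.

  step 4 ⇒ step 5: AAAACCAACABCCCC ⇒ C·C·C·C·AA·AA·C·C·AA·C·AB·AA·AA·AA·AA
    A ↦ C
    B ↦ AB
    C ↦ AA

A->C, B->AB, C->AA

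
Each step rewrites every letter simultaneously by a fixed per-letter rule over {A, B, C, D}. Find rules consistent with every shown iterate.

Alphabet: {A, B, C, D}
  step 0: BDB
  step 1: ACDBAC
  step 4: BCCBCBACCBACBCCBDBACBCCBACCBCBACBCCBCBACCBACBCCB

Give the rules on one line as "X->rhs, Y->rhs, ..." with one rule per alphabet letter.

A->BC, B->AC, C->CB, D->DB

  step 0 ⇒ step 1: BDB ⇒ AC·DB·AC
    B ↦ AC
    D ↦ DB
    A ↦ BC  (constrained at step 1)
    C ↦ CB  (constrained at step 1)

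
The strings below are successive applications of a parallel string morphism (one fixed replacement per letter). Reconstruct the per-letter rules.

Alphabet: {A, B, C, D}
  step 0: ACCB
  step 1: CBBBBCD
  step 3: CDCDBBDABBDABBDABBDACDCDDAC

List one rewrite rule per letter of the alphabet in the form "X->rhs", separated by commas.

  step 0 ⇒ step 1: ACCB ⇒ C·BB·BB·CD
    A ↦ C
    B ↦ CD
    C ↦ BB
    D ↦ DA  (constrained at step 1)

A->C, B->CD, C->BB, D->DA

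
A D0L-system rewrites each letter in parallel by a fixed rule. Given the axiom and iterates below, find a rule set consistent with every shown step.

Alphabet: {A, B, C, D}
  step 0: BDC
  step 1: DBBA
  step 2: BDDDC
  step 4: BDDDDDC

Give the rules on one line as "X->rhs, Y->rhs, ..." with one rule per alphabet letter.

  step 1 ⇒ step 2: DBBA ⇒ B·D·D·DC
    A ↦ DC
    B ↦ D
    D ↦ B
  step 0 ⇒ step 1: BDC ⇒ D·B·BA
    C ↦ BA

A->DC, B->D, C->BA, D->B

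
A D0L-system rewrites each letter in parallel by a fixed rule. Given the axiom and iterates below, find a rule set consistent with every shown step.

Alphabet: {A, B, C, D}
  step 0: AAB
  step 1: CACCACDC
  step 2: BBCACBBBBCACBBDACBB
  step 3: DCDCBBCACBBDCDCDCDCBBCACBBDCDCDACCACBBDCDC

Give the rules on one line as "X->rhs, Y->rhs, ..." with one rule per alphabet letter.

A->CAC, B->DC, C->BB, D->DAC

  step 2 ⇒ step 3: BBCACBBBBCACBBDACBB ⇒ DC·DC·BB·CAC·BB·DC·DC·DC·DC·BB·CAC·BB·DC·DC·DAC·CAC·BB·DC·DC
    A ↦ CAC
    B ↦ DC
    C ↦ BB
    D ↦ DAC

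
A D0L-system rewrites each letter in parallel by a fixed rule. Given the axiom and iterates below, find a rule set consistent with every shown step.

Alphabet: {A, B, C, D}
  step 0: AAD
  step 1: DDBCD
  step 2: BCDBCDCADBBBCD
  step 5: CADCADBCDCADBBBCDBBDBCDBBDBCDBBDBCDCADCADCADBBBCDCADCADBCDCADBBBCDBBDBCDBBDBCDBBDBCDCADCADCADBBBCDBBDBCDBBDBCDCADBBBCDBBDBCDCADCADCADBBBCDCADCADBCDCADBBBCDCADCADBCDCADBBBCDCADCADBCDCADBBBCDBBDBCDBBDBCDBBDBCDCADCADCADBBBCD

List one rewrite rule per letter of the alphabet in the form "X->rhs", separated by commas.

  step 1 ⇒ step 2: DDBCD ⇒ BCD·BCD·CAD·BB·BCD
    B ↦ CAD
    C ↦ BB
    D ↦ BCD
  step 0 ⇒ step 1: AAD ⇒ D·D·BCD
    A ↦ D

A->D, B->CAD, C->BB, D->BCD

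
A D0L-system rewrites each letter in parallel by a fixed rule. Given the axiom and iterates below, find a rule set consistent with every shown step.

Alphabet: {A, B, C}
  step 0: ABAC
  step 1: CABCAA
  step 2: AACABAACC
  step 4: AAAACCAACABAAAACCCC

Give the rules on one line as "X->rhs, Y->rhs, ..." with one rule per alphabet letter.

A->C, B->AB, C->AA

  step 1 ⇒ step 2: CABCAA ⇒ AA·C·AB·AA·C·C
    A ↦ C
    B ↦ AB
    C ↦ AA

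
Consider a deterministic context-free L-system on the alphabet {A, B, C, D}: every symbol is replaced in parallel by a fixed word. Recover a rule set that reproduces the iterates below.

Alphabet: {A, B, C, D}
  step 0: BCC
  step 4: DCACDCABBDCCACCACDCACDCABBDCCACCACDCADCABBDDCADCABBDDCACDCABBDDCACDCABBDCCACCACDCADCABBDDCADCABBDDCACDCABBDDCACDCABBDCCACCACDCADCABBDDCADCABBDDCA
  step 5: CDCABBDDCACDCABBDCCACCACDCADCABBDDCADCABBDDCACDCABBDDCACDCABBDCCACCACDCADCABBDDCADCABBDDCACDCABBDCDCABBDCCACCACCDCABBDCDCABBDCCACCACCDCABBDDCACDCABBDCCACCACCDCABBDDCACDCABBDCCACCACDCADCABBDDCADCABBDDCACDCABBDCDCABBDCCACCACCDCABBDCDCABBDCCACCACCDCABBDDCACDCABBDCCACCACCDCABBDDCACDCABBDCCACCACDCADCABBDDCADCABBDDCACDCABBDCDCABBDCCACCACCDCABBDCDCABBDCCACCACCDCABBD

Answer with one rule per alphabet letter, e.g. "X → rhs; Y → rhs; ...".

A->BBD, B->CCA, C->DCA, D->C

  step 4 ⇒ step 5: DCACDCABBDCCACCACDCACDCABBDCCACCACDCADCABBDDCADCABBDDCACDCABBDDCACDCABBDCCACCACDCADCABBDDCADCABBDDCACDCABBDDCACDCABBDCCACCACDCADCABBDDCADCABBDDCA ⇒ C·DCA·BBD·DCA·C·DCA·BBD·CCA·CCA·C·DCA·DCA·BBD·DCA·DCA·BBD·DCA·C·DCA·BBD·DCA·C·DCA·BBD·CCA·CCA·C·DCA·DCA·BBD·DCA·DCA·BBD·DCA·C·DCA·BBD·C·DCA·BBD·CCA·CCA·C·C·DCA·BBD·C·DCA·BBD·CCA·CCA·C·C·DCA·BBD·DCA·C·DCA·BBD·CCA·CCA·C·C·DCA·BBD·DCA·C·DCA·BBD·CCA·CCA·C·DCA·DCA·BBD·DCA·DCA·BBD·DCA·C·DCA·BBD·C·DCA·BBD·CCA·CCA·C·C·DCA·BBD·C·DCA·BBD·CCA·CCA·C·C·DCA·BBD·DCA·C·DCA·BBD·CCA·CCA·C·C·DCA·BBD·DCA·C·DCA·BBD·CCA·CCA·C·DCA·DCA·BBD·DCA·DCA·BBD·DCA·C·DCA·BBD·C·DCA·BBD·CCA·CCA·C·C·DCA·BBD·C·DCA·BBD·CCA·CCA·C·C·DCA·BBD
    A ↦ BBD
    B ↦ CCA
    C ↦ DCA
    D ↦ C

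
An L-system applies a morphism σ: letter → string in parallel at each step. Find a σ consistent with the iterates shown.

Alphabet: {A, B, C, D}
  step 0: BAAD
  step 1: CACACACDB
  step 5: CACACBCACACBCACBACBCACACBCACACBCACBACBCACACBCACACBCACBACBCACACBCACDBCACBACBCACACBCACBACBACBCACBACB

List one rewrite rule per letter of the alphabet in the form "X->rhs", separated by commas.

  step 0 ⇒ step 1: BAAD ⇒ CAC·AC·AC·DB
    A ↦ AC
    B ↦ CAC
    D ↦ DB
    C ↦ B  (constrained at step 1)

A->AC, B->CAC, C->B, D->DB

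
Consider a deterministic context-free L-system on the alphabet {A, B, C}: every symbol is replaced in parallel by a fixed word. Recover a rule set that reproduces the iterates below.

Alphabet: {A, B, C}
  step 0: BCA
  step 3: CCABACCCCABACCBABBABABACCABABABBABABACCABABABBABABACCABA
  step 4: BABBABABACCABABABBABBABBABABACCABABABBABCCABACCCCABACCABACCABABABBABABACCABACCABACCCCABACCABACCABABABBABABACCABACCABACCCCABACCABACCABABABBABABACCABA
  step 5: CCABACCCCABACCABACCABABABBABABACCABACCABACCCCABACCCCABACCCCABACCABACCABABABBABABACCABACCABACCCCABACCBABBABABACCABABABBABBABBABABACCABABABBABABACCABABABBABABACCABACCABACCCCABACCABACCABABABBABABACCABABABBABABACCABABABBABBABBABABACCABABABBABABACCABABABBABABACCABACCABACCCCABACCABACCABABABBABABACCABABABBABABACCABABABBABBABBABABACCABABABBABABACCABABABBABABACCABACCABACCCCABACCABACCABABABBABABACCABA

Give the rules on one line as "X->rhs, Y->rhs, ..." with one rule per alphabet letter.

  step 4 ⇒ step 5: BABBABABACCABABABBABBABBABABACCABABABBABCCABACCCCABACCABACCABABABBABABACCABACCABACCCCABACCABACCABABABBABABACCABACCABACCCCABACCABACCABABABBABABACCABA ⇒ CC·ABA·CC·CC·ABA·CC·ABA·CC·ABA·BAB·BAB·ABA·CC·ABA·CC·ABA·CC·CC·ABA·CC·CC·ABA·CC·CC·ABA·CC·ABA·CC·ABA·BAB·BAB·ABA·CC·ABA·CC·ABA·CC·CC·ABA·CC·BAB·BAB·ABA·CC·ABA·BAB·BAB·BAB·BAB·ABA·CC·ABA·BAB·BAB·ABA·CC·ABA·BAB·BAB·ABA·CC·ABA·CC·ABA·CC·CC·ABA·CC·ABA·CC·ABA·BAB·BAB·ABA·CC·ABA·BAB·BAB·ABA·CC·ABA·BAB·BAB·BAB·BAB·ABA·CC·ABA·BAB·BAB·ABA·CC·ABA·BAB·BAB·ABA·CC·ABA·CC·ABA·CC·CC·ABA·CC·ABA·CC·ABA·BAB·BAB·ABA·CC·ABA·BAB·BAB·ABA·CC·ABA·BAB·BAB·BAB·BAB·ABA·CC·ABA·BAB·BAB·ABA·CC·ABA·BAB·BAB·ABA·CC·ABA·CC·ABA·CC·CC·ABA·CC·ABA·CC·ABA·BAB·BAB·ABA·CC·ABA
    A ↦ ABA
    B ↦ CC
    C ↦ BAB

A->ABA, B->CC, C->BAB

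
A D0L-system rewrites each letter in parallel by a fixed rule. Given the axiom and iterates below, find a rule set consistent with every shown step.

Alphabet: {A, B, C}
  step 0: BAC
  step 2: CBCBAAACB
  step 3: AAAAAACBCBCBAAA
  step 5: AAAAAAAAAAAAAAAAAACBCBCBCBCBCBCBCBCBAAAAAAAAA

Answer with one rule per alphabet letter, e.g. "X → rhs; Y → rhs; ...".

  step 2 ⇒ step 3: CBCBAAACB ⇒ A·AA·A·AA·CB·CB·CB·A·AA
    A ↦ CB
    B ↦ AA
    C ↦ A

A->CB, B->AA, C->A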